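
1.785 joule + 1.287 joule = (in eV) 1.917e+19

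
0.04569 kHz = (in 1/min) 2741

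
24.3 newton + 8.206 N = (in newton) 32.51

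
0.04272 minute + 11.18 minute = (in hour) 0.187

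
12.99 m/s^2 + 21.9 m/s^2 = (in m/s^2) 34.89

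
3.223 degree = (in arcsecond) 1.16e+04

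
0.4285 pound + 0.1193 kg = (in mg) 3.137e+05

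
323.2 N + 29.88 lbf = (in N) 456.1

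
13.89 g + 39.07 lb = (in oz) 625.6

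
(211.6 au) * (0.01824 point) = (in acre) 5.033e+04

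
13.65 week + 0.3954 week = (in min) 1.416e+05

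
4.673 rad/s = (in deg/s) 267.7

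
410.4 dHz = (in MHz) 4.104e-05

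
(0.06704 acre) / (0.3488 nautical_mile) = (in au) 2.807e-12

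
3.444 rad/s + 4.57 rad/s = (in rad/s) 8.014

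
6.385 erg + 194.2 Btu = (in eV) 1.279e+24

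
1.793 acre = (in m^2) 7256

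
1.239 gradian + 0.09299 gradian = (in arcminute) 71.93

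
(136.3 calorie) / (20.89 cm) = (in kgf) 278.4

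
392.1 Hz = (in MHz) 0.0003921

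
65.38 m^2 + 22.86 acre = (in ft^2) 9.965e+05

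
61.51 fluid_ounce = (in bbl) 0.01144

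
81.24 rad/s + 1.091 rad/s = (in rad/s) 82.33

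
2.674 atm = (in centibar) 270.9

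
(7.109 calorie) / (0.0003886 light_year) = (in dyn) 8.09e-07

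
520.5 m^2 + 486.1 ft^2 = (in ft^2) 6089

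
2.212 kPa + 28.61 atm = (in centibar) 2901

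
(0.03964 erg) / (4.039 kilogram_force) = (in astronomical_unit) 6.69e-22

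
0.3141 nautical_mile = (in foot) 1909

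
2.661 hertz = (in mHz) 2661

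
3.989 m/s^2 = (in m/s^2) 3.989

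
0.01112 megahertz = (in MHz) 0.01112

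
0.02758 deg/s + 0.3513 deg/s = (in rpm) 0.06315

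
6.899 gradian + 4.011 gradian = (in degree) 9.819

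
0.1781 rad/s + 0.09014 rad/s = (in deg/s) 15.37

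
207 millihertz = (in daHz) 0.0207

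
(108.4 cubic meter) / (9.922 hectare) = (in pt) 3.097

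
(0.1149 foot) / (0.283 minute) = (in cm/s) 0.2063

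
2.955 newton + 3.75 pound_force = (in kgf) 2.002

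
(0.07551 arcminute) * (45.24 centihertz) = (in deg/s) 0.0005693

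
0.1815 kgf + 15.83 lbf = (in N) 72.2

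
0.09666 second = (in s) 0.09666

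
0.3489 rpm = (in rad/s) 0.03654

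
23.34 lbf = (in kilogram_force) 10.59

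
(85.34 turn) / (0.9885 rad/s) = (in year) 1.72e-05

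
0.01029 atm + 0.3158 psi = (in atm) 0.03178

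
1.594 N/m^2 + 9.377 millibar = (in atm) 0.00927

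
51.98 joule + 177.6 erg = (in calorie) 12.42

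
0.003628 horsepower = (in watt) 2.705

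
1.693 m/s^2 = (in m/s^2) 1.693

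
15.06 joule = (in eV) 9.4e+19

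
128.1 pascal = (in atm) 0.001264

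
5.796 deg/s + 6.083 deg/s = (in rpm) 1.98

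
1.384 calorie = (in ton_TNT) 1.384e-09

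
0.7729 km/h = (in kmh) 0.7729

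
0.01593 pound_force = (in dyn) 7086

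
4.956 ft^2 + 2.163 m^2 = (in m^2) 2.623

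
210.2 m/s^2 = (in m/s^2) 210.2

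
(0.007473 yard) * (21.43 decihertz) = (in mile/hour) 0.03276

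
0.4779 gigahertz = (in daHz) 4.779e+07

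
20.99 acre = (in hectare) 8.494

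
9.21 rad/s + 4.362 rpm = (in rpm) 92.31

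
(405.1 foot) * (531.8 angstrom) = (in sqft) 7.068e-05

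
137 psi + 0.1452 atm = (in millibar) 9593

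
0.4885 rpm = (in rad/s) 0.05116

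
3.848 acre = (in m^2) 1.557e+04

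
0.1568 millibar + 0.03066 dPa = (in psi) 0.002275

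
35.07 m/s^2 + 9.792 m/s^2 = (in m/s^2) 44.86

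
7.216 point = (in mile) 1.582e-06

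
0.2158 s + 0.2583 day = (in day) 0.2583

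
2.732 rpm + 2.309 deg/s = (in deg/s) 18.7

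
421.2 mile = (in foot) 2.224e+06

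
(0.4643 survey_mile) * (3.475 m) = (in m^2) 2597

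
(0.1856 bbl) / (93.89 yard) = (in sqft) 0.0037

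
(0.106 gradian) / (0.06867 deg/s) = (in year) 4.405e-08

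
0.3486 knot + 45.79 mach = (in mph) 3.488e+04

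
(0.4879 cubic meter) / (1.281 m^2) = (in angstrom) 3.809e+09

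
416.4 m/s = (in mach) 1.223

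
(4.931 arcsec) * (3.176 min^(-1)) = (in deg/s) 7.25e-05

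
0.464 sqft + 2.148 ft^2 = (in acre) 5.996e-05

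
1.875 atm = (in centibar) 190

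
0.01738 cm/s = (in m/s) 0.0001738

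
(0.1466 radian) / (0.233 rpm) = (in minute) 0.1001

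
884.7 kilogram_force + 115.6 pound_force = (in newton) 9190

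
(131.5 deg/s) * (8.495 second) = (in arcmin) 6.703e+04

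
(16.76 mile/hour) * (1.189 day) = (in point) 2.182e+09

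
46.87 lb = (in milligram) 2.126e+07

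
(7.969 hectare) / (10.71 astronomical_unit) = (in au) 3.325e-19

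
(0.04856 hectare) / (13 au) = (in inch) 9.831e-09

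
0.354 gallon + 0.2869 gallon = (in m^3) 0.002426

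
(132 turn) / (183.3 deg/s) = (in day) 0.003001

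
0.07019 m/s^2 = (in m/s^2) 0.07019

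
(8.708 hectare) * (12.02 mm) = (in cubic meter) 1047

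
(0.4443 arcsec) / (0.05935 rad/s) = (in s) 3.629e-05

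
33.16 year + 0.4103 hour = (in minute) 1.743e+07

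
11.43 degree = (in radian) 0.1995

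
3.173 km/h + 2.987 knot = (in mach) 0.007101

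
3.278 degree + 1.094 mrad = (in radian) 0.05831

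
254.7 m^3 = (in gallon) 6.728e+04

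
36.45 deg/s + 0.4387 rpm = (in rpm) 6.514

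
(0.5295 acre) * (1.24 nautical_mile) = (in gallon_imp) 1.082e+09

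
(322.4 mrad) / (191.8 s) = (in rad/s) 0.001681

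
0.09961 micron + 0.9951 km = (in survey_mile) 0.6183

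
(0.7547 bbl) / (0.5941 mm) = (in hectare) 0.0202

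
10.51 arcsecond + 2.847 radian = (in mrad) 2847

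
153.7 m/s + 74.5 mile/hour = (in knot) 363.5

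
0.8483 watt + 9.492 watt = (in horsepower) 0.01387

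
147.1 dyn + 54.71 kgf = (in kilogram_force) 54.71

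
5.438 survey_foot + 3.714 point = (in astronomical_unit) 1.109e-11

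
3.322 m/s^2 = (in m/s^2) 3.322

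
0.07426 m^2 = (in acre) 1.835e-05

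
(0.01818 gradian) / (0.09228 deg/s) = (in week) 2.932e-07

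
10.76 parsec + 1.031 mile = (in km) 3.32e+14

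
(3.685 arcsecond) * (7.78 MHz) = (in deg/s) 7964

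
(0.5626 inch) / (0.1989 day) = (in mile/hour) 1.86e-06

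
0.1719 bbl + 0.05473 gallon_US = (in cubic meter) 0.02754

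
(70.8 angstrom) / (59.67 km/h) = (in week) 7.063e-16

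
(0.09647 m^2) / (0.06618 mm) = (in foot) 4782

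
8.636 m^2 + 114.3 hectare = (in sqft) 1.23e+07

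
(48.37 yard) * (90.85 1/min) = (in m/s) 66.97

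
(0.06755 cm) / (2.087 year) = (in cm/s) 1.026e-09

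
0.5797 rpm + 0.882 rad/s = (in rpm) 9.002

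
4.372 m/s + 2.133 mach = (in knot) 1420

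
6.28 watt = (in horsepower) 0.008422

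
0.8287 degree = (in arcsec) 2983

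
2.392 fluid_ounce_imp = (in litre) 0.06796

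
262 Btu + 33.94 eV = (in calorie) 6.607e+04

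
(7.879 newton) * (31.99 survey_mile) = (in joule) 4.056e+05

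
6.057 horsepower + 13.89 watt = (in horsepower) 6.076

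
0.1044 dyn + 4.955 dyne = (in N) 5.059e-05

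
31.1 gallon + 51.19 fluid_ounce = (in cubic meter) 0.1192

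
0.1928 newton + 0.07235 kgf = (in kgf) 0.09201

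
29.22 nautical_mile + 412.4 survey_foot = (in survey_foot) 1.78e+05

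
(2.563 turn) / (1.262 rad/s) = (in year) 4.046e-07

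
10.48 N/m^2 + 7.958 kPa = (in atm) 0.07864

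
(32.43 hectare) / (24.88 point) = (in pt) 1.047e+11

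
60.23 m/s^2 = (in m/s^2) 60.23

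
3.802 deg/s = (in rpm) 0.6337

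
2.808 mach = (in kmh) 3442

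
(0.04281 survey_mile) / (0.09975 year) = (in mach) 6.432e-08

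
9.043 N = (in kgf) 0.9221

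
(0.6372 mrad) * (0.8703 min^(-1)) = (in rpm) 8.826e-05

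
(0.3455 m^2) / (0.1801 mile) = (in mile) 7.407e-07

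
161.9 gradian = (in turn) 0.4048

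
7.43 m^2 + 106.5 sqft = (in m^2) 17.32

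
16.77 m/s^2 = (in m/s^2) 16.77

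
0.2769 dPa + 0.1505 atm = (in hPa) 152.5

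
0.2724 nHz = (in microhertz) 0.0002724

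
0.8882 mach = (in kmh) 1089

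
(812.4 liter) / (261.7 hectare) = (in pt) 0.00088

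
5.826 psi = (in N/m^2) 4.017e+04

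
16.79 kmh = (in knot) 9.066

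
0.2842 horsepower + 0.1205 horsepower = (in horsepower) 0.4047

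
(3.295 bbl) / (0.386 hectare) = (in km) 1.357e-07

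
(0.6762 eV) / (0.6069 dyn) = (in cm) 1.785e-12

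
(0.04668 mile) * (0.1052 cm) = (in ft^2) 0.8507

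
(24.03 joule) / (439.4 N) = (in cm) 5.469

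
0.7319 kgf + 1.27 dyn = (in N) 7.177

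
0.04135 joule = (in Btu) 3.919e-05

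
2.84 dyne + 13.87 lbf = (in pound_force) 13.87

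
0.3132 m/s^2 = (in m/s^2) 0.3132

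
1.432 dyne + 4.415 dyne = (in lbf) 1.314e-05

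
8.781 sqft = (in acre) 0.0002016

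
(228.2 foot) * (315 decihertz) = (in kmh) 7888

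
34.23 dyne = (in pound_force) 7.695e-05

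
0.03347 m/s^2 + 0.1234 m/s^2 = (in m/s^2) 0.1569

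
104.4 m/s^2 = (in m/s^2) 104.4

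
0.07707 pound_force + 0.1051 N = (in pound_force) 0.1007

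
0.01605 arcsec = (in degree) 4.458e-06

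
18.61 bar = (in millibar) 1.861e+04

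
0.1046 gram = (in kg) 0.0001046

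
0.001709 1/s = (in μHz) 1709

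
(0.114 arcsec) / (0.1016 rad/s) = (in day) 6.296e-11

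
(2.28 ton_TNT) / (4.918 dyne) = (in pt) 5.498e+17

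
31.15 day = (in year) 0.08534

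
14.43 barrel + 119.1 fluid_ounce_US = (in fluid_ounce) 7.769e+04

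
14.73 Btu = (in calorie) 3714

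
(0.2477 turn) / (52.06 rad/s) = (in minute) 0.0004983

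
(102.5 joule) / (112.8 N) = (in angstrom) 9.087e+09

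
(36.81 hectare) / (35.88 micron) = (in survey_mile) 6.375e+06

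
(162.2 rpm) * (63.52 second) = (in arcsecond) 2.225e+08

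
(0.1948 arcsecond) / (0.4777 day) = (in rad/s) 2.288e-11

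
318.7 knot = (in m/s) 164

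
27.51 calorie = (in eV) 7.184e+20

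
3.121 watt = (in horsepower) 0.004185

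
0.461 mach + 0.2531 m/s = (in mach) 0.4617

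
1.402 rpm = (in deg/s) 8.412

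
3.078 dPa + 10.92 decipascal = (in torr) 0.0105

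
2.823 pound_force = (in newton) 12.56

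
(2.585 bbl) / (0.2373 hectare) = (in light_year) 1.831e-20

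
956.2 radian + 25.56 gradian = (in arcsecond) 1.973e+08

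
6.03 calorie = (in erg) 2.523e+08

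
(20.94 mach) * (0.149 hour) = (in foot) 1.255e+07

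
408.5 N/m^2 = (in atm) 0.004032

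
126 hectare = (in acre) 311.4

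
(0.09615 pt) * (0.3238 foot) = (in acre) 8.272e-10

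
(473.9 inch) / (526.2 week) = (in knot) 7.352e-08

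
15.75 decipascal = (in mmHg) 0.01181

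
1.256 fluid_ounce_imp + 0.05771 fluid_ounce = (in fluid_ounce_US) 1.264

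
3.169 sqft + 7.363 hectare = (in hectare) 7.363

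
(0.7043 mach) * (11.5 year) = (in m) 8.697e+10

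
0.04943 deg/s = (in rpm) 0.008238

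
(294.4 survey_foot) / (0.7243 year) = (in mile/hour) 8.788e-06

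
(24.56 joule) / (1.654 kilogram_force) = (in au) 1.012e-11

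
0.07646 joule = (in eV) 4.772e+17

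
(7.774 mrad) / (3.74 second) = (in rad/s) 0.002079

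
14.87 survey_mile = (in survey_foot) 7.851e+04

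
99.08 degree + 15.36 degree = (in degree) 114.4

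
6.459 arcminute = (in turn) 0.000299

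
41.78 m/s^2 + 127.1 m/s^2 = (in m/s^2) 168.9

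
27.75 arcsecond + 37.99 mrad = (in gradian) 2.427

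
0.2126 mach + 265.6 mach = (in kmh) 3.258e+05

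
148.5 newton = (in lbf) 33.38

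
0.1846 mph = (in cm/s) 8.252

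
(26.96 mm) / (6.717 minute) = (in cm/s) 0.006689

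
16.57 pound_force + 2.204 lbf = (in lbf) 18.77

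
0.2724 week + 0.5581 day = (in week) 0.3521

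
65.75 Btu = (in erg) 6.937e+11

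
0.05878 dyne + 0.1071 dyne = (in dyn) 0.1659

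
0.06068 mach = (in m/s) 20.66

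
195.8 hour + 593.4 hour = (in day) 32.88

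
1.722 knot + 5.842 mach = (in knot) 3868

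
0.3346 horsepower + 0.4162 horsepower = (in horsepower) 0.7508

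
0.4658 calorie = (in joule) 1.949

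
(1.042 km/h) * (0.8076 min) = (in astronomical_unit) 9.375e-11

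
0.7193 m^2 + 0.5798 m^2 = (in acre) 0.000321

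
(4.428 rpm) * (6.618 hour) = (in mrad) 1.105e+07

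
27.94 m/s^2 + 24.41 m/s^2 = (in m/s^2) 52.35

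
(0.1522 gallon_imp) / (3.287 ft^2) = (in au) 1.515e-14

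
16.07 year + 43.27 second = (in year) 16.07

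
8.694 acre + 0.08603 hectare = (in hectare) 3.604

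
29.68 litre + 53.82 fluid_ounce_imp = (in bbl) 0.1963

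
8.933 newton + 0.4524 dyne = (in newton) 8.933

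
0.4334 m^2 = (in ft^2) 4.665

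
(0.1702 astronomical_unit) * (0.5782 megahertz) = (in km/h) 5.3e+16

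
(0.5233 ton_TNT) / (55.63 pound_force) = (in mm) 8.848e+09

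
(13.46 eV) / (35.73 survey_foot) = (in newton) 1.98e-19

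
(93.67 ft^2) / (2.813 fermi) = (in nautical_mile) 1.67e+12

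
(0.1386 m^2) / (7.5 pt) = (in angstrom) 5.238e+11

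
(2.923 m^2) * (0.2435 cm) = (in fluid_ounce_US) 240.7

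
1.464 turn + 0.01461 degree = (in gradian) 585.6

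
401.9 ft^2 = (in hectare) 0.003734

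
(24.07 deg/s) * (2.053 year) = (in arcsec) 5.61e+12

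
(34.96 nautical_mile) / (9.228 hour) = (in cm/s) 194.9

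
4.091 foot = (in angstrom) 1.247e+10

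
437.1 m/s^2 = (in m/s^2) 437.1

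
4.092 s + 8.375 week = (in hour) 1407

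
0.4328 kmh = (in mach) 0.0003531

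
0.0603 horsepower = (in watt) 44.97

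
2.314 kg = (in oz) 81.62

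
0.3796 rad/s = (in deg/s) 21.75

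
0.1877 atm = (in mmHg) 142.7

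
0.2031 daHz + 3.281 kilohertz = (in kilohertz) 3.283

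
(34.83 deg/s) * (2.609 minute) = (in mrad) 9.516e+04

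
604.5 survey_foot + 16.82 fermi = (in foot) 604.5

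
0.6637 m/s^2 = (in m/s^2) 0.6637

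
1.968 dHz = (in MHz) 1.968e-07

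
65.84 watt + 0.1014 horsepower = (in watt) 141.5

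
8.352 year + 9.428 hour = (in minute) 4.39e+06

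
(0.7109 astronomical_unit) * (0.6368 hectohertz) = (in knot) 1.316e+13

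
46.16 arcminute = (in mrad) 13.43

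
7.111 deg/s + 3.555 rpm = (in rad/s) 0.4964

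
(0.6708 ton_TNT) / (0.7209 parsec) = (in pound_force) 2.836e-08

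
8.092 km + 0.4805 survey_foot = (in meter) 8092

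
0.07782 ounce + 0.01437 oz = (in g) 2.614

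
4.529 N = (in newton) 4.529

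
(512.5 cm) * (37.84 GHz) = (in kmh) 6.981e+11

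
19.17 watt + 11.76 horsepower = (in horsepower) 11.79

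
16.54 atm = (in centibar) 1676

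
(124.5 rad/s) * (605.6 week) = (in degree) 2.613e+12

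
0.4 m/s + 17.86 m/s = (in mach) 0.05363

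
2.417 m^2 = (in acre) 0.0005973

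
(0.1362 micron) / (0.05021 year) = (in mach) 2.526e-16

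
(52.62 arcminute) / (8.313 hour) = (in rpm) 4.884e-06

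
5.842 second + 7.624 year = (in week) 397.5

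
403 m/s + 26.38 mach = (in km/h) 3.379e+04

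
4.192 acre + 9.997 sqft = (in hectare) 1.697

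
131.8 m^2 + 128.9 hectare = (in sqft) 1.388e+07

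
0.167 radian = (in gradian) 10.63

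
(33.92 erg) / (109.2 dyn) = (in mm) 3.106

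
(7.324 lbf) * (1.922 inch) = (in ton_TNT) 3.801e-10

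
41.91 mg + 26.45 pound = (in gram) 1.2e+04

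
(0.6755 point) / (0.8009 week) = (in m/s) 4.92e-10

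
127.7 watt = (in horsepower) 0.1712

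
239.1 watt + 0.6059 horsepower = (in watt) 690.9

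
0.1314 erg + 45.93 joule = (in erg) 4.593e+08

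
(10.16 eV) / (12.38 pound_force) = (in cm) 2.956e-18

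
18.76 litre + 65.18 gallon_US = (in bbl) 1.67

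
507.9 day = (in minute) 7.314e+05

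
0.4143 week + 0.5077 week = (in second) 5.576e+05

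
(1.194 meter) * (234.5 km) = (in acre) 69.19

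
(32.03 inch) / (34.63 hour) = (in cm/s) 0.0006526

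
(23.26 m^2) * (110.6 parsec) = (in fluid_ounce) 2.684e+24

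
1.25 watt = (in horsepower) 0.001676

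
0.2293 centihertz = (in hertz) 0.002293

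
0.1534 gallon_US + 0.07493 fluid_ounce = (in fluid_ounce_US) 19.71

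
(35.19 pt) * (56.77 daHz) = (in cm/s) 704.8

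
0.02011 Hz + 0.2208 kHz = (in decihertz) 2208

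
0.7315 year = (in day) 267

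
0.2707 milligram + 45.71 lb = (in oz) 731.4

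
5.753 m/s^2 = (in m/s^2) 5.753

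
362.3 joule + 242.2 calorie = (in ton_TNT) 3.288e-07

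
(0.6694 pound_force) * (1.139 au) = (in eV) 3.167e+30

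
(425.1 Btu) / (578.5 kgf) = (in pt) 2.241e+05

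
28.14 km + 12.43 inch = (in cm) 2.814e+06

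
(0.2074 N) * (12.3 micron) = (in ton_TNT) 6.097e-16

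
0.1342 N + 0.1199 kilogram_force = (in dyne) 1.31e+05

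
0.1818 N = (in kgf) 0.01854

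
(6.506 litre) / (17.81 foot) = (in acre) 2.962e-07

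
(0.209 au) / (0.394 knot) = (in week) 2.55e+05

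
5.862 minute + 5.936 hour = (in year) 0.0006888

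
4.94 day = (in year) 0.01353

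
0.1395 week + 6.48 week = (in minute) 6.672e+04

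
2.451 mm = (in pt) 6.948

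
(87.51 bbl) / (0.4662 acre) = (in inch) 0.2903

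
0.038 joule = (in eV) 2.372e+17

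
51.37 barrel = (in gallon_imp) 1797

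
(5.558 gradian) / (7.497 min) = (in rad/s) 0.0001941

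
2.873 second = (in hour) 0.0007981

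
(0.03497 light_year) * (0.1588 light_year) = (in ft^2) 5.35e+30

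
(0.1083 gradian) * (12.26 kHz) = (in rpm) 199.2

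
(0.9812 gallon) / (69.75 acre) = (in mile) 8.176e-12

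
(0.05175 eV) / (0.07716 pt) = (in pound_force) 6.848e-17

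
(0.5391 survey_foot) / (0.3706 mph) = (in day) 1.148e-05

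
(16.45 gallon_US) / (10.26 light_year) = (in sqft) 6.905e-18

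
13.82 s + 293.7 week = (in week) 293.7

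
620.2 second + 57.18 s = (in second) 677.4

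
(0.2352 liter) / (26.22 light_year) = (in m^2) 9.482e-22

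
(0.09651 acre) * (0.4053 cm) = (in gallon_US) 418.2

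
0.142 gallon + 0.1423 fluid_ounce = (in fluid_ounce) 18.32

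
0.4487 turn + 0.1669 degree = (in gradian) 179.7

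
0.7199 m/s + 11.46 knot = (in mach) 0.01943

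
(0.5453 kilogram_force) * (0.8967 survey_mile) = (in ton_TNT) 1.844e-06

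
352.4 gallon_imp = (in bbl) 10.08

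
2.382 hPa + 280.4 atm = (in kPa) 2.841e+04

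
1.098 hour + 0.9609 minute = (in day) 0.04642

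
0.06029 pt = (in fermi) 2.127e+10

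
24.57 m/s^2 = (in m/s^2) 24.57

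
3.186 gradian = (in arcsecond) 1.032e+04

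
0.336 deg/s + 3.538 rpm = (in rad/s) 0.3764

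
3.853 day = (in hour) 92.47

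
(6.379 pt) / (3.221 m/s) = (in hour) 1.941e-07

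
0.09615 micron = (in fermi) 9.615e+07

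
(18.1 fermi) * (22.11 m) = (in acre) 9.889e-17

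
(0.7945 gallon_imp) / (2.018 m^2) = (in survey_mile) 1.112e-06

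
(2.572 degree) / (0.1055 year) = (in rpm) 1.288e-07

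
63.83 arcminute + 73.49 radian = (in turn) 11.7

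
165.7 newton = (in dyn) 1.657e+07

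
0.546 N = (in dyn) 5.46e+04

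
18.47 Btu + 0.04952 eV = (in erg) 1.949e+11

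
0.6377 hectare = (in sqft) 6.864e+04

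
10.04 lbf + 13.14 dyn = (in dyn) 4.466e+06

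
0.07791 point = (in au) 1.837e-16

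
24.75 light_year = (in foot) 7.682e+17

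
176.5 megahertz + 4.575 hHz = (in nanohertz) 1.765e+17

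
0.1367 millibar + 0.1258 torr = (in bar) 0.0003044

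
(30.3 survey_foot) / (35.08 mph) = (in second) 0.5889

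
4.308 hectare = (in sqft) 4.637e+05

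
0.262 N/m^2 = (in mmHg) 0.001965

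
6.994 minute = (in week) 0.0006938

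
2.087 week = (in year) 0.04002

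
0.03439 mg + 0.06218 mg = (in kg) 9.657e-08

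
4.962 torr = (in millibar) 6.615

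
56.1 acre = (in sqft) 2.444e+06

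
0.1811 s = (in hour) 5.031e-05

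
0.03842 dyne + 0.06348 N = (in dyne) 6348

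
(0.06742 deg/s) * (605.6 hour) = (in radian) 2565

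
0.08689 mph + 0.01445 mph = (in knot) 0.08806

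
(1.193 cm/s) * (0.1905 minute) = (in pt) 386.5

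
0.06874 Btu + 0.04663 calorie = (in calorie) 17.38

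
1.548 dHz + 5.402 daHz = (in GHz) 5.417e-08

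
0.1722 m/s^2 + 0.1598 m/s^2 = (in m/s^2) 0.332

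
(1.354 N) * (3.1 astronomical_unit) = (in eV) 3.919e+30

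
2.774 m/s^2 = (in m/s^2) 2.774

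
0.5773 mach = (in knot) 382.1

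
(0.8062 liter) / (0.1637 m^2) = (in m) 0.004925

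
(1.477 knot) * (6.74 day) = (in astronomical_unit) 2.958e-06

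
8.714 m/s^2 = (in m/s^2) 8.714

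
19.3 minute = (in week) 0.001915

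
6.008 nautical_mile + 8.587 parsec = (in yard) 2.898e+17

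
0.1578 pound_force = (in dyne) 7.019e+04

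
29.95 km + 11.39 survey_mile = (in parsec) 1.565e-12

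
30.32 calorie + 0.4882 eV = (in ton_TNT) 3.032e-08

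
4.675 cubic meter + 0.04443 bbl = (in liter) 4682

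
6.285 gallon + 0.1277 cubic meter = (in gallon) 40.02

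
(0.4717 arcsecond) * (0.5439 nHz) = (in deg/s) 7.127e-14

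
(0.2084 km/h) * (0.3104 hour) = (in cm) 6469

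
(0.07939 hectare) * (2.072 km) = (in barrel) 1.035e+07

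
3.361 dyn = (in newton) 3.361e-05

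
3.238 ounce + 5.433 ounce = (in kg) 0.2458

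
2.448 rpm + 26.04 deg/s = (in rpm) 6.788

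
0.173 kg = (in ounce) 6.102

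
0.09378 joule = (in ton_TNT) 2.241e-11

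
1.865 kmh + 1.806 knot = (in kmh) 5.21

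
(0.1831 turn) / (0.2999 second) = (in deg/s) 219.8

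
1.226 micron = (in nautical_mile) 6.62e-10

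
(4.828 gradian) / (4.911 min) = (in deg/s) 0.01475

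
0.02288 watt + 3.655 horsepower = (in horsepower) 3.655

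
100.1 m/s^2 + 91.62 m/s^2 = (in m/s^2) 191.7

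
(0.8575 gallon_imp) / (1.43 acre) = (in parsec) 2.183e-23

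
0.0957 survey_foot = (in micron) 2.917e+04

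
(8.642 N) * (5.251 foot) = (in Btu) 0.01311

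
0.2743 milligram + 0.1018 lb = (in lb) 0.1018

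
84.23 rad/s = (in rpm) 804.3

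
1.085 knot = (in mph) 1.249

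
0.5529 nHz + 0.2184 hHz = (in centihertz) 2184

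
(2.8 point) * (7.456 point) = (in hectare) 2.598e-10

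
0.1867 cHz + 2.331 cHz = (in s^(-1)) 0.02518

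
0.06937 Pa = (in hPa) 0.0006937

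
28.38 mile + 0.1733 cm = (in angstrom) 4.567e+14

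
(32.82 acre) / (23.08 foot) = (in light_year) 1.996e-12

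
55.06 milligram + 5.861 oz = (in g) 166.2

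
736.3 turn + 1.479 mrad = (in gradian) 2.945e+05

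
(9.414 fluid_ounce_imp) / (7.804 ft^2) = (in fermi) 3.689e+11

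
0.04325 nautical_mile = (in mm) 8.01e+04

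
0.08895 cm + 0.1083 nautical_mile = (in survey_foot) 658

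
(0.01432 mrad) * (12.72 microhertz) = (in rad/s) 1.822e-10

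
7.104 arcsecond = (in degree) 0.001973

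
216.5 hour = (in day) 9.021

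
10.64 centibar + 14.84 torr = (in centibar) 12.62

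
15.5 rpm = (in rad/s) 1.623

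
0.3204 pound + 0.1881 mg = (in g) 145.3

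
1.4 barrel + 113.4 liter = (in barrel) 2.113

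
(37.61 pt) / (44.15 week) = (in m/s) 4.969e-10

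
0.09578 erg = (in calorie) 2.289e-09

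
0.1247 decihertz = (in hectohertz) 0.0001247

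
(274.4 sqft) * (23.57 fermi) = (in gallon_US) 1.587e-10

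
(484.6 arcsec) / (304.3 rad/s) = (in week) 1.277e-11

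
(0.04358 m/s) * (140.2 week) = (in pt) 1.047e+10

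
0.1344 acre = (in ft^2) 5854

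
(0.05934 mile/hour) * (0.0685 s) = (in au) 1.215e-14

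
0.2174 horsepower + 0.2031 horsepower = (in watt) 313.6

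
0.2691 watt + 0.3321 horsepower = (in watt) 247.9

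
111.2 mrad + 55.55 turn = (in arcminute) 1.2e+06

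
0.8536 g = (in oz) 0.03011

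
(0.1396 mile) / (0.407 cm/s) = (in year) 0.00175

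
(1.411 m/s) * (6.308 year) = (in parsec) 9.097e-09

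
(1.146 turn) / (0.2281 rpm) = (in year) 9.559e-06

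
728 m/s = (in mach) 2.138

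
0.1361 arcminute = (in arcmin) 0.1361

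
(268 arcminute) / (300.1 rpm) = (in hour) 6.891e-07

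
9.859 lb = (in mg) 4.472e+06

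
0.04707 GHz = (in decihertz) 4.707e+08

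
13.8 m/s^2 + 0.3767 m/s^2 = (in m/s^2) 14.18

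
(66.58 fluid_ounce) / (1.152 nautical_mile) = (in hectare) 9.229e-11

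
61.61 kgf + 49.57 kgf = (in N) 1090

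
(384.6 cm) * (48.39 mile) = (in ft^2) 3.224e+06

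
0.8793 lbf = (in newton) 3.911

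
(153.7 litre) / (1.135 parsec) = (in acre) 1.084e-21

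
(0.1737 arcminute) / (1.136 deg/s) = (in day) 2.95e-08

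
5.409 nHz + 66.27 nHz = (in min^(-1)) 4.301e-06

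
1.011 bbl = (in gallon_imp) 35.36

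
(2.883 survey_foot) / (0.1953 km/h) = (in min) 0.27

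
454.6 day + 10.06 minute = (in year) 1.245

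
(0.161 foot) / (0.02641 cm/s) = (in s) 185.8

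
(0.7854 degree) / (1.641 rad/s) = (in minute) 0.0001392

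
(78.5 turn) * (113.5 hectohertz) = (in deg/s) 3.208e+08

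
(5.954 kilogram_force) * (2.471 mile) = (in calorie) 5.55e+04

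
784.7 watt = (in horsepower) 1.052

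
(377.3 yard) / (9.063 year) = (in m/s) 1.207e-06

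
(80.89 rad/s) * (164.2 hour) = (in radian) 4.782e+07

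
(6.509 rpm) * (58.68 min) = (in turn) 381.9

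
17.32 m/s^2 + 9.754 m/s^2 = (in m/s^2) 27.07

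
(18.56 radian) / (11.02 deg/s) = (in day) 0.001117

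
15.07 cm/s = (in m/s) 0.1507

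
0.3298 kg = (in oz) 11.63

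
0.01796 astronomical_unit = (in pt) 7.616e+12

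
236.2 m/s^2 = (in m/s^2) 236.2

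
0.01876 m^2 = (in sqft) 0.2019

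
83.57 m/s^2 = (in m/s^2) 83.57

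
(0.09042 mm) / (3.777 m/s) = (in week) 3.958e-11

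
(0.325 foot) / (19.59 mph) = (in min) 0.0001885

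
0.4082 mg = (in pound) 8.999e-07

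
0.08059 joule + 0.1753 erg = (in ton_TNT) 1.926e-11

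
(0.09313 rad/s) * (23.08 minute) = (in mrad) 1.29e+05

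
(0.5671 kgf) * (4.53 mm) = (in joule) 0.02519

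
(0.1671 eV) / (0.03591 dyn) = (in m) 7.455e-14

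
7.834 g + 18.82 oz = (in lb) 1.194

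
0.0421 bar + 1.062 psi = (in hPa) 115.3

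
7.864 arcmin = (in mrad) 2.288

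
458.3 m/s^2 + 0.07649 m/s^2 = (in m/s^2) 458.4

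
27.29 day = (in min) 3.93e+04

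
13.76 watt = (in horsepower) 0.01845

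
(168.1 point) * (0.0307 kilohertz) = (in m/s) 1.821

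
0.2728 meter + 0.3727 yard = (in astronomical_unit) 4.102e-12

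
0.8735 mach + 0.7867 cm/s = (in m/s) 297.4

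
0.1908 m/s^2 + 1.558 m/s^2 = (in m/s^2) 1.749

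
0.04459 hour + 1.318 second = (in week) 0.0002676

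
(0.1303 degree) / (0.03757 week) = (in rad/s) 1.001e-07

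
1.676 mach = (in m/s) 570.7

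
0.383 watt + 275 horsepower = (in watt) 2.051e+05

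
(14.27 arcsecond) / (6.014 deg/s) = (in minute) 1.099e-05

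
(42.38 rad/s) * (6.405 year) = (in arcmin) 2.943e+13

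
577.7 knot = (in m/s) 297.2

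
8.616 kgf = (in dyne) 8.449e+06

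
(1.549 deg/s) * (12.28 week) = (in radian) 2.008e+05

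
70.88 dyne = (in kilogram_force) 7.228e-05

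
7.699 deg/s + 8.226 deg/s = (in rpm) 2.654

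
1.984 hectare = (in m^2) 1.984e+04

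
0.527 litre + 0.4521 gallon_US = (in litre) 2.238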